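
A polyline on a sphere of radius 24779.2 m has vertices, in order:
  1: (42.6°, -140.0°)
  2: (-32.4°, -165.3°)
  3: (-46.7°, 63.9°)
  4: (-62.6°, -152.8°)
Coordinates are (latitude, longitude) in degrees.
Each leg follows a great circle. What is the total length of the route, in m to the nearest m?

Leg 1→2: central angle 1.3702 rad, distance 33953.7 m.
Leg 2→3: central angle 1.5592 rad, distance 38635.8 m.
Leg 3→4: central angle 1.1668 rad, distance 28912.9 m.
Total: 33953.7 + 38635.8 + 28912.9 ≈ 101502 m.

101502 m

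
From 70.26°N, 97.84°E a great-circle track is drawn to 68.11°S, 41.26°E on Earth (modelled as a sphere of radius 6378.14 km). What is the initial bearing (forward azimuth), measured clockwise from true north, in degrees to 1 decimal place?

211.6°

With φ₁ = 1.2263, φ₂ = -1.1887, Δλ = -0.9875 rad, the forward-azimuth formula gives
θ = atan2( sin Δλ cos φ₂ , cos φ₁ sin φ₂ − sin φ₁ cos φ₂ cos Δλ ) = atan2(-0.3112, -0.5067) = -148.44°.
Adding 360° brings this into [0°, 360°): 211.6°.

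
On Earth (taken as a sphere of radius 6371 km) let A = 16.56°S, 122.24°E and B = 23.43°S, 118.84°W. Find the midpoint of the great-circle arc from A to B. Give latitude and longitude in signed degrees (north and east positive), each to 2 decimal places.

-35.59°, 179.58°

Central angle δ = 1.8881 rad. Interpolating on the sphere with fraction f = 0.5:
P = [sin((1−f)δ)·A + sin(fδ)·B] / sin δ = 0.8525·A + 0.8525·B in Cartesian coordinates,
giving P = (-0.8132, 0.0060, -0.5819), i.e. latitude -35.59°, longitude 179.58°.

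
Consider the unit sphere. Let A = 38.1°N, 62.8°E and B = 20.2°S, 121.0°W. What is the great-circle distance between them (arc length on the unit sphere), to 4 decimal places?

2.8239

Let φ₁ = 0.6650 rad, φ₂ = -0.3526 rad, and Δλ = 3.0753 rad.
cos c = sin φ₁ sin φ₂ + cos φ₁ cos φ₂ cos Δλ = (0.6170)(-0.3453) + (0.7869)(0.9385)(-0.9978) = -0.94997,
so c = arccos(-0.94997) = 2.82394 rad.
On the unit sphere the arc length equals the central angle: 2.8239.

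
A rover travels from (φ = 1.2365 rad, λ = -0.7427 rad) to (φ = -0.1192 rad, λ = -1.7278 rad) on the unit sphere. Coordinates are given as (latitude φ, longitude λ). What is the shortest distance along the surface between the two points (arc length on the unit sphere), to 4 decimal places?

In radians: φ₁ = 1.2365, φ₂ = -0.1192, Δλ = -56.442° = -0.9851 rad.
cos c = sin φ₁ sin φ₂ + cos φ₁ cos φ₂ cos Δλ = (0.9446)(-0.1189) + (0.3281)(0.9929)(0.5528) = 0.06775,
so c = arccos(0.06775) = 1.50300 rad.
On the unit sphere the arc length equals the central angle: 1.5030.

1.5030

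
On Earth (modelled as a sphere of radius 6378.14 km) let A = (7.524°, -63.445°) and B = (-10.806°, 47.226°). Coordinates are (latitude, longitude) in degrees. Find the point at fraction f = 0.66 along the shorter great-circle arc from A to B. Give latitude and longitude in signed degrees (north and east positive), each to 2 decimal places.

-6.14°, 9.12°

The central angle between A and B is δ = 1.9480 rad.
With f = 0.66, the slerp weights are sin((1−f)δ)/sin δ = 0.6614 and sin(fδ)/sin δ = 1.0322.
Weighted sum of the unit vectors: (0.6614)·(0.4432,-0.8868,0.1309) + (1.0322)·(0.6671,0.7210,-0.1875) = (0.9817, 0.1577, -0.1069).
Converting back: φ = atan2(z, √(x²+y²)) = -6.14°, λ = atan2(y, x) = 9.12°.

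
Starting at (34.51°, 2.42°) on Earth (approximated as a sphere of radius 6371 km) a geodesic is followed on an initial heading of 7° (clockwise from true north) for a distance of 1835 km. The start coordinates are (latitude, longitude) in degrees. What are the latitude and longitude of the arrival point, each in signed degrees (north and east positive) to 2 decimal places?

50.85°, 5.56°

Angular distance δ = d/R = 1835/6371 = 0.28802 rad; initial bearing θ = 0.1222 rad.
sin φ₂ = sin φ₁ cos δ + cos φ₁ sin δ cos θ = (0.5666)(0.9588) + (0.8240)(0.2841)(0.9925) = 0.7755, so φ₂ = 50.85°.
Δλ = atan2(sin θ sin δ cos φ₁, cos δ − sin φ₁ sin φ₂) = atan2(0.0285, 0.5194) = 3.143°.
λ₂ = 2.420° + 3.143° = 5.56°.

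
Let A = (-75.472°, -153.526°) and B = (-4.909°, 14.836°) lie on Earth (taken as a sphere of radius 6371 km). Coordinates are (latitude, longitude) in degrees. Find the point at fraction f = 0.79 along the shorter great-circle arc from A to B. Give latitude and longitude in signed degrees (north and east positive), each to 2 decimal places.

-25.74°, 13.67°

Central angle δ = 1.7335 rad. Interpolating on the sphere with fraction f = 0.79:
P = [sin((1−f)δ)·A + sin(fδ)·B] / sin δ = 0.3608·A + 0.9929·B in Cartesian coordinates,
giving P = (0.8753, 0.2130, -0.4342), i.e. latitude -25.74°, longitude 13.67°.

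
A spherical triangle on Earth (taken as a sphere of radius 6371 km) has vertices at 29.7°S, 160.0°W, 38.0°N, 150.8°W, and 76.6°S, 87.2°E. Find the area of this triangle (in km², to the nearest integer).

Side lengths (central angles): a = 2.3402, b = 1.1550, c = 1.1911 rad; semiperimeter s = 2.3431.
By l'Huilier's theorem, tan(E/4) = √[tan(s/2) tan((s−a)/2) tan((s−b)/2) tan((s−c)/2)], giving spherical excess E = 0.1564 rad.
Area = E·R² = 0.1564 × (6371)² ≈ 6346689 km².

6346689 km²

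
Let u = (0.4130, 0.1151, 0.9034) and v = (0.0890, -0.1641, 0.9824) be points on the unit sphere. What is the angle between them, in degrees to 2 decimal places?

25.12°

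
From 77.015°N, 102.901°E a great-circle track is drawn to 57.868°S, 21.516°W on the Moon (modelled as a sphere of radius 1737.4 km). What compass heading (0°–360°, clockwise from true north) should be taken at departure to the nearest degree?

283°

With φ₁ = 1.3442, φ₂ = -1.0100, Δλ = -2.1715 rad, the forward-azimuth formula gives
θ = atan2( sin Δλ cos φ₂ , cos φ₁ sin φ₂ − sin φ₁ cos φ₂ cos Δλ ) = atan2(-0.4388, 0.1027) = -76.83°.
Adding 360° brings this into [0°, 360°): 283°.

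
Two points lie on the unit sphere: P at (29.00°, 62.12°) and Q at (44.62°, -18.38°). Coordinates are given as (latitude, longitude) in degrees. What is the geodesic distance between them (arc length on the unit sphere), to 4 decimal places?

1.1115

Let φ₁ = 0.5061 rad, φ₂ = 0.7788 rad, and Δλ = -1.4050 rad.
Haversine: a = sin²(Δφ/2) + cos φ₁ cos φ₂ sin²(Δλ/2) = 0.0185 + (0.8746)(0.7118)(0.4175) = 0.27836.
Central angle c = 2·arcsin(√a) = 1.11154 rad.
On the unit sphere the arc length equals the central angle: 1.1115.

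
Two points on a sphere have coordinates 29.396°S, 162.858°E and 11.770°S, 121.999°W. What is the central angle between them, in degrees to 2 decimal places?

71.41°

Let φ₁ = -0.5131 rad, φ₂ = -0.2054 rad, and Δλ = 1.3115 rad.
cos c = sin φ₁ sin φ₂ + cos φ₁ cos φ₂ cos Δλ = (-0.4908)(-0.2040) + (0.8712)(0.9790)(0.2564) = 0.31882,
so c = arccos(0.31882) = 1.24631 rad.
So the angular separation is 71.41°.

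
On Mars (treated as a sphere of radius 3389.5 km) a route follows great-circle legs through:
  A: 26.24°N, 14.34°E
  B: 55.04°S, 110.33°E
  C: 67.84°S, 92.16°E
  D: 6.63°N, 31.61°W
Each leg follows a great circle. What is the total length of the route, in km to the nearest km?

Leg A→B: central angle 1.9998 rad, distance 6778.4 km.
Leg B→C: central angle 0.2677 rad, distance 907.5 km.
Leg C→D: central angle 1.8915 rad, distance 6411.1 km.
Total: 6778.4 + 907.5 + 6411.1 ≈ 14097 km.

14097 km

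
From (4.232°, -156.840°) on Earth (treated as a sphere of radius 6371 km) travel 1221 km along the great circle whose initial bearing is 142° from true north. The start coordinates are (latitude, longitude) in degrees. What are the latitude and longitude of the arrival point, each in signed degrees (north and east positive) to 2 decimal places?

-4.43°, -150.09°

Angular distance δ = d/R = 1221/6371 = 0.19165 rad; initial bearing θ = 2.4784 rad.
sin φ₂ = sin φ₁ cos δ + cos φ₁ sin δ cos θ = (0.0738)(0.9817) + (0.9973)(0.1905)(-0.7880) = -0.0772, so φ₂ = -4.43°.
Δλ = atan2(sin θ sin δ cos φ₁, cos δ − sin φ₁ sin φ₂) = atan2(0.1170, 0.9874) = 6.755°.
λ₂ = -156.840° + 6.755° = -150.09°.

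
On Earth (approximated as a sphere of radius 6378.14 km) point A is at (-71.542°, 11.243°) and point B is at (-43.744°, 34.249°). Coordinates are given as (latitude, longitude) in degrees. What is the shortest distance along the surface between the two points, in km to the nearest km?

Let φ₁ = -1.2486 rad, φ₂ = -0.7635 rad, and Δλ = 0.4015 rad.
cos c = sin φ₁ sin φ₂ + cos φ₁ cos φ₂ cos Δλ = (-0.9486)(-0.6914) + (0.3166)(0.7224)(0.9205) = 0.86640,
so c = arccos(0.86640) = 0.52284 rad.
Distance = R·c = 6378.14 × 0.5228 ≈ 3335 km.

3335 km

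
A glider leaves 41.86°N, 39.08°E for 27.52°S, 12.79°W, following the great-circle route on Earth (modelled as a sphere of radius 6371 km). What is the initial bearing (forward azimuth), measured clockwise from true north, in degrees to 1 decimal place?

224.5°

Δλ = -51.870° = -0.9053 rad.
y = sin Δλ · cos φ₂ = (-0.7866)(0.8868) = -0.6976
x = cos φ₁ sin φ₂ − sin φ₁ cos φ₂ cos Δλ = (0.7448)(-0.4621) − (0.6673)(0.8868)(0.6174) = -0.7095
θ = atan2(y, x) = -135.49°; adding 360° gives 224.5°.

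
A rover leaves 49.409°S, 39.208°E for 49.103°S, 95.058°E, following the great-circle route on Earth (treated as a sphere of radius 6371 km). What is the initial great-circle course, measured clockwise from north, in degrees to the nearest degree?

111°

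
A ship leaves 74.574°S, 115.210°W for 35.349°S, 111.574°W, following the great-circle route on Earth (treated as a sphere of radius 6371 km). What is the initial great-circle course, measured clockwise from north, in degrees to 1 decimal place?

4.7°

Δλ = 3.636° = 0.0635 rad.
y = sin Δλ · cos φ₂ = (0.0634)(0.8156) = 0.0517
x = cos φ₁ sin φ₂ − sin φ₁ cos φ₂ cos Δλ = (0.2660)(-0.5786) − (-0.9640)(0.8156)(0.9980) = 0.6308
θ = atan2(y, x) = 4.69°, so the bearing is 4.7°.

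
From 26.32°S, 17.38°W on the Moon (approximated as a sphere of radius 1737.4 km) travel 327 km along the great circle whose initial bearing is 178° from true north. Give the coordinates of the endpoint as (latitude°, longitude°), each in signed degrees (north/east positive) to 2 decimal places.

-37.10°, -16.91°

Angular distance δ = d/R = 327/1737.4 = 0.18821 rad; initial bearing θ = 3.1067 rad.
sin φ₂ = sin φ₁ cos δ + cos φ₁ sin δ cos θ = (-0.4434)(0.9823) + (0.8963)(0.1871)(-0.9994) = -0.6032, so φ₂ = -37.10°.
Δλ = atan2(sin θ sin δ cos φ₁, cos δ − sin φ₁ sin φ₂) = atan2(0.0059, 0.7149) = 0.469°.
λ₂ = -17.380° + 0.469° = -16.91°.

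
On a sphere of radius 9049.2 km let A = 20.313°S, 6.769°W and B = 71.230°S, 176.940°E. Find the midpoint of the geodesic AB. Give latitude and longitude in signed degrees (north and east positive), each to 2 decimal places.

Central angle δ = 1.5432 rad. Interpolating on the sphere with fraction f = 0.5:
P = [sin((1−f)δ)·A + sin(fδ)·B] / sin δ = 0.6976·A + 0.6976·B in Cartesian coordinates,
giving P = (0.4255, -0.0651, -0.9026), i.e. latitude -64.50°, longitude -8.70°.

-64.50°, -8.70°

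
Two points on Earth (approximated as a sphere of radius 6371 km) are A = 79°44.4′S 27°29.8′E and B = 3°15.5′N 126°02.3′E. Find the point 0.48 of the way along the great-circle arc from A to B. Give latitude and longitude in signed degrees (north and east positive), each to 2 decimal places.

-45.02°, 115.12°

Central angle δ = 1.6532 rad. Interpolating on the sphere with fraction f = 0.48:
P = [sin((1−f)δ)·A + sin(fδ)·B] / sin δ = 0.7602·A + 0.7153·B in Cartesian coordinates,
giving P = (-0.3000, 0.6400, -0.7074), i.e. latitude -45.02°, longitude 115.12°.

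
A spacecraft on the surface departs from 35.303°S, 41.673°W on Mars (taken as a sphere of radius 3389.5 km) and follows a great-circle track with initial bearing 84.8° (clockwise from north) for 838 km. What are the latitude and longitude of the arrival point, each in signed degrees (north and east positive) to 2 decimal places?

-32.84°, -24.81°

Angular distance δ = d/R = 838/3389.5 = 0.24723 rad; initial bearing θ = 1.4800 rad.
sin φ₂ = sin φ₁ cos δ + cos φ₁ sin δ cos θ = (-0.5779)(0.9696) + (0.8161)(0.2447)(0.0906) = -0.5422, so φ₂ = -32.84°.
Δλ = atan2(sin θ sin δ cos φ₁, cos δ − sin φ₁ sin φ₂) = atan2(0.1989, 0.6562) = 16.861°.
λ₂ = -41.673° + 16.861° = -24.81°.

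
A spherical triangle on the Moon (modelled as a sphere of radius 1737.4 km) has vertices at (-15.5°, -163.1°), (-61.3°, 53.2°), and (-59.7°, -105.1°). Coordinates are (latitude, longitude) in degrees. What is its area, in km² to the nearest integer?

1927364 km²

Side lengths (central angles): a = 1.0096, b = 1.0606, c = 1.7098 rad; semiperimeter s = 1.8900.
By l'Huilier's theorem, tan(E/4) = √[tan(s/2) tan((s−a)/2) tan((s−b)/2) tan((s−c)/2)], giving spherical excess E = 0.6385 rad.
Area = E·R² = 0.6385 × (1737.4)² ≈ 1927364 km².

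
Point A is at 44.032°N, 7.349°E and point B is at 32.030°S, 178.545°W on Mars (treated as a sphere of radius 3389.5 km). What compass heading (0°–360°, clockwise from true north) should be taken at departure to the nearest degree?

23°

Δλ = 174.106° = 3.0387 rad.
y = sin Δλ · cos φ₂ = (0.1027)(0.8478) = 0.0871
x = cos φ₁ sin φ₂ − sin φ₁ cos φ₂ cos Δλ = (0.7190)(-0.5304) − (0.6951)(0.8478)(-0.9947) = 0.2048
θ = atan2(y, x) = 23.03°, so the bearing is 23°.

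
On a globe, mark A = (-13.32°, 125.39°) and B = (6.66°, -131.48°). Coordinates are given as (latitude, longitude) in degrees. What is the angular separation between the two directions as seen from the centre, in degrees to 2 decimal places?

104.26°

Let φ₁ = -0.2325 rad, φ₂ = 0.1162 rad, and Δλ = 1.8000 rad.
cos c = sin φ₁ sin φ₂ + cos φ₁ cos φ₂ cos Δλ = (-0.2304)(0.1160) + (0.9731)(0.9933)(-0.2272) = -0.24628,
so c = arccos(-0.24628) = 1.81963 rad.
So the angular separation is 104.26°.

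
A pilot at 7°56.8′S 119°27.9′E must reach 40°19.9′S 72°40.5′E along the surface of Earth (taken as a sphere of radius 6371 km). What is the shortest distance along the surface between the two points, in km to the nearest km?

Let φ₁ = -0.1387 rad, φ₂ = -0.7039 rad, and Δλ = -0.8166 rad.
Haversine: a = sin²(Δφ/2) + cos φ₁ cos φ₂ sin²(Δλ/2) = 0.0778 + (0.9904)(0.7623)(0.1577) = 0.19680.
Central angle c = 2·arcsin(√a) = 0.91927 rad.
Distance = R·c = 6371 × 0.9193 ≈ 5857 km.

5857 km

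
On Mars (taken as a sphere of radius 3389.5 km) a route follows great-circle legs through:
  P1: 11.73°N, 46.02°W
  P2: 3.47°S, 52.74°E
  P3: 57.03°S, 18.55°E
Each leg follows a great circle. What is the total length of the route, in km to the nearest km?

Leg P1→P2: central angle 1.7326 rad, distance 5872.8 km.
Leg P2→P3: central angle 1.0471 rad, distance 3549.1 km.
Total: 5872.8 + 3549.1 ≈ 9422 km.

9422 km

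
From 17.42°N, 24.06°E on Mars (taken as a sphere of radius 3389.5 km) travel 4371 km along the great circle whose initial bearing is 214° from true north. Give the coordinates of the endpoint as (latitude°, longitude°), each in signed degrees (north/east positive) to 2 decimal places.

Angular distance δ = d/R = 4371/3389.5 = 1.28957 rad; initial bearing θ = 3.7350 rad.
sin φ₂ = sin φ₁ cos δ + cos φ₁ sin δ cos θ = (0.2994)(0.2775) + (0.9541)(0.9607)(-0.8290) = -0.6769, so φ₂ = -42.60°.
Δλ = atan2(sin θ sin δ cos φ₁, cos δ − sin φ₁ sin φ₂) = atan2(-0.5126, 0.4802) = -46.870°.
λ₂ = 24.060° − 46.870° = -22.81°.

-42.60°, -22.81°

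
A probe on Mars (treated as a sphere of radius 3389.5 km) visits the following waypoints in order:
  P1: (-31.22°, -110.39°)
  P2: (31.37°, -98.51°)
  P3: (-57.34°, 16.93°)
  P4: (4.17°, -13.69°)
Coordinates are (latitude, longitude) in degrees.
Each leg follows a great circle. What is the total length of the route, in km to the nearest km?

Leg P1→P2: central angle 1.1099 rad, distance 3762.1 km.
Leg P2→P3: central angle 2.2603 rad, distance 7661.4 km.
Leg P3→P4: central angle 1.1571 rad, distance 3922.1 km.
Total: 3762.1 + 7661.4 + 3922.1 ≈ 15346 km.

15346 km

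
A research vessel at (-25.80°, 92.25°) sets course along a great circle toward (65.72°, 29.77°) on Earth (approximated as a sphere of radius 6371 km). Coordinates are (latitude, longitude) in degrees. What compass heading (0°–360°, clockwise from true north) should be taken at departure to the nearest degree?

Δλ = -62.480° = -1.0905 rad.
y = sin Δλ · cos φ₂ = (-0.8868)(0.4112) = -0.3647
x = cos φ₁ sin φ₂ − sin φ₁ cos φ₂ cos Δλ = (0.9003)(0.9115) − (-0.4352)(0.4112)(0.4621) = 0.9034
θ = atan2(y, x) = -21.98°; adding 360° gives 338°.

338°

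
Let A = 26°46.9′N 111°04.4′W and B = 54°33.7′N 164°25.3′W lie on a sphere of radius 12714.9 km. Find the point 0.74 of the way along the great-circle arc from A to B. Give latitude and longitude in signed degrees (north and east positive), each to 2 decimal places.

The central angle between A and B is δ = 0.8283 rad.
With f = 0.74, the slerp weights are sin((1−f)δ)/sin δ = 0.2900 and sin(fδ)/sin δ = 0.7808.
Weighted sum of the unit vectors: (0.2900)·(-0.3210,-0.8330,0.4506) + (0.7808)·(-0.5585,-0.1557,0.8147) = (-0.5292, -0.3632, 0.7668).
Converting back: φ = atan2(z, √(x²+y²)) = 50.07°, λ = atan2(y, x) = -145.54°.

50.07°, -145.54°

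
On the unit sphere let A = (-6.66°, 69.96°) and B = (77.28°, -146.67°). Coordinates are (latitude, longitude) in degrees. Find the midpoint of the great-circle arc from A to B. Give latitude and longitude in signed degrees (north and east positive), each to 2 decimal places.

The central angle between A and B is δ = 1.8636 rad.
With f = 0.5, the slerp weights are sin((1−f)δ)/sin δ = 0.8384 and sin(fδ)/sin δ = 0.8384.
Weighted sum of the unit vectors: (0.8384)·(0.3404,0.9331,-0.1160) + (0.8384)·(-0.1840,-0.1210,0.9755) = (0.1311, 0.6809, 0.7206).
Converting back: φ = atan2(z, √(x²+y²)) = 46.10°, λ = atan2(y, x) = 79.10°.

46.10°, 79.10°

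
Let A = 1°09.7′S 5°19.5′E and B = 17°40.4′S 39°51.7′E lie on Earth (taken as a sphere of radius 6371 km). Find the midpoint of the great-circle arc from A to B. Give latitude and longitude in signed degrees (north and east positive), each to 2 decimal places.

-9.85°, 22.16°

Central angle δ = 0.6586 rad. Interpolating on the sphere with fraction f = 0.5:
P = [sin((1−f)δ)·A + sin(fδ)·B] / sin δ = 0.5284·A + 0.5284·B in Cartesian coordinates,
giving P = (0.9124, 0.3717, -0.1711), i.e. latitude -9.85°, longitude 22.16°.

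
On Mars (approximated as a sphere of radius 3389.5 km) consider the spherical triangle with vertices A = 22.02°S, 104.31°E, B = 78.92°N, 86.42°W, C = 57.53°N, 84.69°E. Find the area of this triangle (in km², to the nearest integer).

3179817 km²

Side lengths (central angles): a = 0.7583, b = 1.4177, c = 2.1448 rad; semiperimeter s = 2.1604.
By l'Huilier's theorem, tan(E/4) = √[tan(s/2) tan((s−a)/2) tan((s−b)/2) tan((s−c)/2)], giving spherical excess E = 0.2768 rad.
Area = E·R² = 0.2768 × (3389.5)² ≈ 3179817 km².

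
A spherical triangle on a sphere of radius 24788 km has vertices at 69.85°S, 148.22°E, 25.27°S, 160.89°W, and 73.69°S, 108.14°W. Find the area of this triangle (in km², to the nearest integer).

Side lengths (central angles): a = 0.9723, b = 0.4987, c = 0.9307 rad; semiperimeter s = 1.2008.
By l'Huilier's theorem, tan(E/4) = √[tan(s/2) tan((s−a)/2) tan((s−b)/2) tan((s−c)/2)], giving spherical excess E = 0.2499 rad.
Area = E·R² = 0.2499 × (24788)² ≈ 153524863 km².

153524863 km²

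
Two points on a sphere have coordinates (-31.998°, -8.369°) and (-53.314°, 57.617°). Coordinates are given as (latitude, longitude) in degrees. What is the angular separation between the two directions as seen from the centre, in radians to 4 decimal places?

0.8878 rad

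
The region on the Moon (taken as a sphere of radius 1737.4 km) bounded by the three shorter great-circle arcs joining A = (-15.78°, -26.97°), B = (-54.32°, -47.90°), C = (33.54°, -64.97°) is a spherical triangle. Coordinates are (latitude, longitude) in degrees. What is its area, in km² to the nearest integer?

1255030 km²

Side lengths (central angles): a = 1.5549, b = 1.0681, c = 0.7301 rad; semiperimeter s = 1.6765.
By l'Huilier's theorem, tan(E/4) = √[tan(s/2) tan((s−a)/2) tan((s−b)/2) tan((s−c)/2)], giving spherical excess E = 0.4158 rad.
Area = E·R² = 0.4158 × (1737.4)² ≈ 1255030 km².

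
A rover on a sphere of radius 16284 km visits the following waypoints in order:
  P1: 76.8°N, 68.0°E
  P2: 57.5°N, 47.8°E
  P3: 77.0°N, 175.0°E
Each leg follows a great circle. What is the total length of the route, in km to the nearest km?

Leg P1→P2: central angle 0.3590 rad, distance 5845.7 km.
Leg P2→P3: central angle 0.7247 rad, distance 11801.0 km.
Total: 5845.7 + 11801.0 ≈ 17647 km.

17647 km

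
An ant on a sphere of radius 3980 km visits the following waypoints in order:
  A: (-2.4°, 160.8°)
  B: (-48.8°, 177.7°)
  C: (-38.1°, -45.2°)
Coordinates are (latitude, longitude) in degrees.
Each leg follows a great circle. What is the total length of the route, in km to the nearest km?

9291 km

Leg A→B: central angle 0.8484 rad, distance 3376.6 km.
Leg B→C: central angle 1.4861 rad, distance 5914.8 km.
Total: 3376.6 + 5914.8 ≈ 9291 km.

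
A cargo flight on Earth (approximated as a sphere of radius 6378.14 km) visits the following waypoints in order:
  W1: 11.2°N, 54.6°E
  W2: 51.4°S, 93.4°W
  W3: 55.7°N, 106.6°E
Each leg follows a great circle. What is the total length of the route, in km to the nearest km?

Leg W1→W2: central angle 2.3061 rad, distance 14708.5 km.
Leg W2→W3: central angle 2.9220 rad, distance 18636.8 km.
Total: 14708.5 + 18636.8 ≈ 33345 km.

33345 km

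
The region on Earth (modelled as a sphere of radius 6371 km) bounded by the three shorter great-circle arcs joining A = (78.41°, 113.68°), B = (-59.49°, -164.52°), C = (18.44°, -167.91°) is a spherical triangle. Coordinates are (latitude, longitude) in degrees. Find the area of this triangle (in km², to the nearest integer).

Side lengths (central angles): a = 1.3610, b = 1.2152, c = 2.5489 rad; semiperimeter s = 2.5625.
By l'Huilier's theorem, tan(E/4) = √[tan(s/2) tan((s−a)/2) tan((s−b)/2) tan((s−c)/2)], giving spherical excess E = 0.4461 rad.
Area = E·R² = 0.4461 × (6371)² ≈ 18105967 km².

18105967 km²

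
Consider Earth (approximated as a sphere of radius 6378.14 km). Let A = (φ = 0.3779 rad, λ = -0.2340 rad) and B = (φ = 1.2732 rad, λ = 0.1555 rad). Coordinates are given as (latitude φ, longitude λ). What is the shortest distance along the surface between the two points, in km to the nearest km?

In radians: φ₁ = 0.3779, φ₂ = 1.2732, Δλ = 22.317° = 0.3895 rad.
cos c = sin φ₁ sin φ₂ + cos φ₁ cos φ₂ cos Δλ = (0.3690)(0.9560) + (0.9294)(0.2932)(0.9251) = 0.60487,
so c = arccos(0.60487) = 0.92119 rad.
Distance = R·c = 6378.14 × 0.9212 ≈ 5875 km.

5875 km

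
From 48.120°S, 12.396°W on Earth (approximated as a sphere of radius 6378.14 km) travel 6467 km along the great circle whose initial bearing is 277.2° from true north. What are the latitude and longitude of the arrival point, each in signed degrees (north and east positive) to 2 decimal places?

Angular distance δ = d/R = 6467/6378.14 = 1.01393 rad; initial bearing θ = 4.8381 rad.
sin φ₂ = sin φ₁ cos δ + cos φ₁ sin δ cos θ = (-0.7445)(0.5285) + (0.6676)(0.8489)(0.1253) = -0.3225, so φ₂ = -18.81°.
Δλ = atan2(sin θ sin δ cos φ₁, cos δ − sin φ₁ sin φ₂) = atan2(-0.5622, 0.2884) = -62.843°.
λ₂ = -12.396° − 62.843° = -75.24°.

-18.81°, -75.24°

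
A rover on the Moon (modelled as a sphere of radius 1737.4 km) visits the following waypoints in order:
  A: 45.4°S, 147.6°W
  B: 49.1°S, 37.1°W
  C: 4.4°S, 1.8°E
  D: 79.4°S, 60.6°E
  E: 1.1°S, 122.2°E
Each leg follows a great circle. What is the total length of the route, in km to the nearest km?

8716 km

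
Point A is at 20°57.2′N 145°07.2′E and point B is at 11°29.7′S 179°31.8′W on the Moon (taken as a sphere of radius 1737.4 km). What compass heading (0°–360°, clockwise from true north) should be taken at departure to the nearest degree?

130°

With φ₁ = 0.3657, φ₂ = -0.2006, Δλ = 0.6170 rad, the forward-azimuth formula gives
θ = atan2( sin Δλ cos φ₂ , cos φ₁ sin φ₂ − sin φ₁ cos φ₂ cos Δλ ) = atan2(0.5670, -0.4719) = 129.77°.
So the initial bearing is 130°.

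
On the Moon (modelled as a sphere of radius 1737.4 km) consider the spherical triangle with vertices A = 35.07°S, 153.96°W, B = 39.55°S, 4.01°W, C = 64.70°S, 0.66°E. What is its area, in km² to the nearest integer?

641832 km²

Side lengths (central angles): a = 0.4415, b = 1.3659, c = 1.7522 rad; semiperimeter s = 1.7798.
By l'Huilier's theorem, tan(E/4) = √[tan(s/2) tan((s−a)/2) tan((s−b)/2) tan((s−c)/2)], giving spherical excess E = 0.2126 rad.
Area = E·R² = 0.2126 × (1737.4)² ≈ 641832 km².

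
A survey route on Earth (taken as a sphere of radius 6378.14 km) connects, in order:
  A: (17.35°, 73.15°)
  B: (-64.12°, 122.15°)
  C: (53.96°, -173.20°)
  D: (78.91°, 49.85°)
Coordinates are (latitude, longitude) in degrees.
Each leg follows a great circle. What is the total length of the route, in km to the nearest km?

Leg A→B: central angle 1.5658 rad, distance 9986.7 km.
Leg B→C: central angle 2.2364 rad, distance 14264.3 km.
Leg C→D: central angle 0.7802 rad, distance 4975.9 km.
Total: 9986.7 + 14264.3 + 4975.9 ≈ 29227 km.

29227 km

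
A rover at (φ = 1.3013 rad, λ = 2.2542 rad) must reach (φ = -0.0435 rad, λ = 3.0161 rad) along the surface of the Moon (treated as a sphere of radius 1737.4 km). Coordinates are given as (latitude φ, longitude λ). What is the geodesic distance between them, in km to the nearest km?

With latitudes φ₁ = 74.559°, φ₂ = -2.492° and longitude difference Δλ = 43.654°:
cos c = sin φ₁ sin φ₂ + cos φ₁ cos φ₂ cos Δλ = (0.9639)(-0.0435) + (0.2662)(0.9991)(0.7235) = 0.15054,
so c = arccos(0.15054) = 1.41968 rad.
Distance = R·c = 1737.4 × 1.4197 ≈ 2467 km.

2467 km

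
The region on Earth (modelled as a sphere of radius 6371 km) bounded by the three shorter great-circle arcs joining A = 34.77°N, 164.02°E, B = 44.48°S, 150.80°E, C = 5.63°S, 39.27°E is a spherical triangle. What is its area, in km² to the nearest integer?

Side lengths (central angles): a = 1.7638, b = 2.1199, c = 1.3990 rad; semiperimeter s = 2.6413.
By l'Huilier's theorem, tan(E/4) = √[tan(s/2) tan((s−a)/2) tan((s−b)/2) tan((s−c)/2)], giving spherical excess E = 2.1388 rad.
Area = E·R² = 2.1388 × (6371)² ≈ 86811267 km².

86811267 km²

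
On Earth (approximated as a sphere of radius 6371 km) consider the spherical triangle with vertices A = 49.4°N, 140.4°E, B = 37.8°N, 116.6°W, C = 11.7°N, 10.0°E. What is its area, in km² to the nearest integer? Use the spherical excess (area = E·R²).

69598754 km²

Side lengths (central angles): a = 1.9146, b = 1.8328, c = 1.2136 rad; semiperimeter s = 2.4805.
By l'Huilier's theorem, tan(E/4) = √[tan(s/2) tan((s−a)/2) tan((s−b)/2) tan((s−c)/2)], giving spherical excess E = 1.7147 rad.
Area = E·R² = 1.7147 × (6371)² ≈ 69598754 km².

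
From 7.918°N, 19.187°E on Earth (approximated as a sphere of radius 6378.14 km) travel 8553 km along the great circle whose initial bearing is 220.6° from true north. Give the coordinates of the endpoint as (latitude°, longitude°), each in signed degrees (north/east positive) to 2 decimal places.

-44.50°, -43.48°

Angular distance δ = d/R = 8553/6378.14 = 1.34099 rad; initial bearing θ = 3.8502 rad.
sin φ₂ = sin φ₁ cos δ + cos φ₁ sin δ cos θ = (0.1378)(0.2278) + (0.9905)(0.9737)(-0.7593) = -0.7009, so φ₂ = -44.50°.
Δλ = atan2(sin θ sin δ cos φ₁, cos δ − sin φ₁ sin φ₂) = atan2(-0.6276, 0.3243) = -62.671°.
λ₂ = 19.187° − 62.671° = -43.48°.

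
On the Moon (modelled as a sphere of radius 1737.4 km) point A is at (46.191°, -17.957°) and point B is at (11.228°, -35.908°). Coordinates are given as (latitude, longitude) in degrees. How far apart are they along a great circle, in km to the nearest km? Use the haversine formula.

With latitudes φ₁ = 46.191°, φ₂ = 11.228° and longitude difference Δλ = -17.951°:
Haversine: a = sin²(Δφ/2) + cos φ₁ cos φ₂ sin²(Δλ/2) = 0.0902 + (0.6923)(0.9809)(0.0243) = 0.10677.
Central angle c = 2·arcsin(√a) = 0.66573 rad.
Distance = R·c = 1737.4 × 0.6657 ≈ 1157 km.

1157 km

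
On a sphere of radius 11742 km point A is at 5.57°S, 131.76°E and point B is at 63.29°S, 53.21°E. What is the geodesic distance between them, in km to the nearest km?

With latitudes φ₁ = -5.570°, φ₂ = -63.290° and longitude difference Δλ = -78.550°:
Haversine: a = sin²(Δφ/2) + cos φ₁ cos φ₂ sin²(Δλ/2) = 0.2330 + (0.9953)(0.4495)(0.4007) = 0.41225.
Central angle c = 2·arcsin(√a) = 1.39437 rad.
Distance = R·c = 11742 × 1.3944 ≈ 16373 km.

16373 km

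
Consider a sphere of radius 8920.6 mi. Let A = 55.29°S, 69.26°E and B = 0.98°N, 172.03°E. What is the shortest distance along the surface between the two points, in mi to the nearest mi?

Let φ₁ = -0.9650 rad, φ₂ = 0.0171 rad, and Δλ = 1.7937 rad.
cos c = sin φ₁ sin φ₂ + cos φ₁ cos φ₂ cos Δλ = (-0.8220)(0.0171) + (0.5694)(0.9999)(-0.2210) = -0.13991,
so c = arccos(-0.13991) = 1.71116 rad.
Distance = R·c = 8920.6 × 1.7112 ≈ 15265 mi.

15265 mi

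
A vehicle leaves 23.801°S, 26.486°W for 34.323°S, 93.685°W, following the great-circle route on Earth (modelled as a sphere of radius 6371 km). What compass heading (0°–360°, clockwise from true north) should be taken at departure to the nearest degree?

243°

With φ₁ = -0.4154, φ₂ = -0.5990, Δλ = -1.1728 rad, the forward-azimuth formula gives
θ = atan2( sin Δλ cos φ₂ , cos φ₁ sin φ₂ − sin φ₁ cos φ₂ cos Δλ ) = atan2(-0.7613, -0.3867) = -116.93°.
Adding 360° brings this into [0°, 360°): 243°.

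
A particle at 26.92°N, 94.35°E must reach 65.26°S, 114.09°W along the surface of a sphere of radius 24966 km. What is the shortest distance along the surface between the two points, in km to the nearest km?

In radians: φ₁ = 0.4698, φ₂ = -1.1390, Δλ = 151.560° = 2.6452 rad.
Haversine: a = sin²(Δφ/2) + cos φ₁ cos φ₂ sin²(Δλ/2) = 0.5190 + (0.8916)(0.4185)(0.9397) = 0.86966.
Central angle c = 2·arcsin(√a) = 2.40284 rad.
Distance = R·c = 24966 × 2.4028 ≈ 59989 km.

59989 km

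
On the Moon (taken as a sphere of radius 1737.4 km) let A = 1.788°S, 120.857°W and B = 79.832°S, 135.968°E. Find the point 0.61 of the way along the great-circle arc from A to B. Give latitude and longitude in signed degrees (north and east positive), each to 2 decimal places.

-55.76°, -135.39°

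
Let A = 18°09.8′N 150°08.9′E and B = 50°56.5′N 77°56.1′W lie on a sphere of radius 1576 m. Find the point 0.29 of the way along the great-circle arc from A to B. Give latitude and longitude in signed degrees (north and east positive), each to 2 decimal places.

42.48°, 168.18°

The central angle between A and B is δ = 1.7294 rad.
With f = 0.29, the slerp weights are sin((1−f)δ)/sin δ = 0.9537 and sin(fδ)/sin δ = 0.4869.
Weighted sum of the unit vectors: (0.9537)·(-0.8241,0.4730,0.3117) + (0.4869)·(0.1317,-0.6162,0.7765) = (-0.7219, 0.1511, 0.6754).
Converting back: φ = atan2(z, √(x²+y²)) = 42.48°, λ = atan2(y, x) = 168.18°.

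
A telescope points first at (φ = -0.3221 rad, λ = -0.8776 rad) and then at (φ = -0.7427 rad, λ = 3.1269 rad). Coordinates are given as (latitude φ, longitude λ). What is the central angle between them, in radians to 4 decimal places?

With latitudes φ₁ = -18.455°, φ₂ = -42.554° and longitude difference Δλ = -130.559°:
Haversine: a = sin²(Δφ/2) + cos φ₁ cos φ₂ sin²(Δλ/2) = 0.0436 + (0.9486)(0.7366)(0.8251) = 0.62014.
Central angle c = 2·arcsin(√a) = 1.81344 rad.
So the angular separation is 1.8134 rad.

1.8134 rad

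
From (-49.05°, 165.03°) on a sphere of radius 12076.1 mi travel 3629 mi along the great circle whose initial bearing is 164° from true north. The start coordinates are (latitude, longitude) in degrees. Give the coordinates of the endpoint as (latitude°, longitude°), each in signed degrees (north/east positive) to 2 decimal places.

Angular distance δ = d/R = 3629/12076.1 = 0.30051 rad; initial bearing θ = 2.8623 rad.
sin φ₂ = sin φ₁ cos δ + cos φ₁ sin δ cos θ = (-0.7553)(0.9552) + (0.6554)(0.2960)(-0.9613) = -0.9079, so φ₂ = -65.22°.
Δλ = atan2(sin θ sin δ cos φ₁, cos δ − sin φ₁ sin φ₂) = atan2(0.0535, 0.2694) = 11.225°.
λ₂ = 165.030° + 11.225° = 176.26°.

-65.22°, 176.26°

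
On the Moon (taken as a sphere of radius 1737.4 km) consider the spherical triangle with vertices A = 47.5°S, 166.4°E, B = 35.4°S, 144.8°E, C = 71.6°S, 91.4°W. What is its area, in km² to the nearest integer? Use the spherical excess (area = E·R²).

312557 km²

Side lengths (central angles): a = 1.1521, b = 0.8572, c = 0.3508 rad; semiperimeter s = 1.1801.
By l'Huilier's theorem, tan(E/4) = √[tan(s/2) tan((s−a)/2) tan((s−b)/2) tan((s−c)/2)], giving spherical excess E = 0.1035 rad.
Area = E·R² = 0.1035 × (1737.4)² ≈ 312557 km².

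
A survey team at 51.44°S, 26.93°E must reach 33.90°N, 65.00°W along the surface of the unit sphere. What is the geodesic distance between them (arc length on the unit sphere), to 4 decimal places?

Let φ₁ = -0.8978 rad, φ₂ = 0.5917 rad, and Δλ = -1.6045 rad.
cos c = sin φ₁ sin φ₂ + cos φ₁ cos φ₂ cos Δλ = (-0.7820)(0.5577) + (0.6233)(0.8300)(-0.0337) = -0.45356,
so c = arccos(-0.45356) = 2.04155 rad.
On the unit sphere the arc length equals the central angle: 2.0415.

2.0415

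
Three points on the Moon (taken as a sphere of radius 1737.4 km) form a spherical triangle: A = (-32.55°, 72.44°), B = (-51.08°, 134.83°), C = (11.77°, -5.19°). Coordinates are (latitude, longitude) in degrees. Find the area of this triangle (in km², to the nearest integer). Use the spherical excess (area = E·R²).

Side lengths (central angles): a = 2.2523, b = 1.5037, c = 0.8446 rad; semiperimeter s = 2.3003.
By l'Huilier's theorem, tan(E/4) = √[tan(s/2) tan((s−a)/2) tan((s−b)/2) tan((s−c)/2)], giving spherical excess E = 0.5636 rad.
Area = E·R² = 0.5636 × (1737.4)² ≈ 1701370 km².

1701370 km²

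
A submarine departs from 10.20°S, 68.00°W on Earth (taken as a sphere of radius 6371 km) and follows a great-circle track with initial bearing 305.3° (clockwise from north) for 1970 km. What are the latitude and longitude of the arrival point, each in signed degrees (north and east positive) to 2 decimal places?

Angular distance δ = d/R = 1970/6371 = 0.30921 rad; initial bearing θ = 5.3285 rad.
sin φ₂ = sin φ₁ cos δ + cos φ₁ sin δ cos θ = (-0.1771)(0.9526) + (0.9842)(0.3043)(0.5779) = 0.0044, so φ₂ = 0.25°.
Δλ = atan2(sin θ sin δ cos φ₁, cos δ − sin φ₁ sin φ₂) = atan2(-0.2444, 0.9533) = -14.381°.
λ₂ = -68.000° − 14.381° = -82.38°.

0.25°, -82.38°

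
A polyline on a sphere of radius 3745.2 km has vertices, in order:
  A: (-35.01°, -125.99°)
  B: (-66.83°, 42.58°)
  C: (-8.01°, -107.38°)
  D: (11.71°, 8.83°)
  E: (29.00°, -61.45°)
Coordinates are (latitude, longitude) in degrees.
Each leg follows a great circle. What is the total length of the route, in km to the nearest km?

23808 km

Leg A→B: central angle 1.3576 rad, distance 5084.5 km.
Leg B→C: central angle 1.7815 rad, distance 6672.2 km.
Leg C→D: central angle 2.0449 rad, distance 7658.5 km.
Leg D→E: central angle 1.1730 rad, distance 4393.2 km.
Total: 5084.5 + 6672.2 + 7658.5 + 4393.2 ≈ 23808 km.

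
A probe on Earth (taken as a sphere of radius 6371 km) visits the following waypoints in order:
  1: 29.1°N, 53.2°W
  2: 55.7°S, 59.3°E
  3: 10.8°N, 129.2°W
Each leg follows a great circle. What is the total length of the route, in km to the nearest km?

28997 km

Leg 1→2: central angle 2.2021 rad, distance 14029.5 km.
Leg 2→3: central angle 2.3494 rad, distance 14967.8 km.
Total: 14029.5 + 14967.8 ≈ 28997 km.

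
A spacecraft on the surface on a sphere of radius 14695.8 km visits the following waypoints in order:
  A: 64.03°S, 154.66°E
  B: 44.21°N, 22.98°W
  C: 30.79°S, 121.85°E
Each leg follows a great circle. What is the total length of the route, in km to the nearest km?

79380 km

Leg A→B: central angle 2.7949 rad, distance 41073.1 km.
Leg B→C: central angle 2.6066 rad, distance 38306.5 km.
Total: 41073.1 + 38306.5 ≈ 79380 km.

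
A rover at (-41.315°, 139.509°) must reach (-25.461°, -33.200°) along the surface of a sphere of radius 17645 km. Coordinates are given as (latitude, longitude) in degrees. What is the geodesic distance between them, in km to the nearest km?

With latitudes φ₁ = -41.315°, φ₂ = -25.461° and longitude difference Δλ = -172.709°:
Haversine: a = sin²(Δφ/2) + cos φ₁ cos φ₂ sin²(Δλ/2) = 0.0190 + (0.7511)(0.9029)(0.9960) = 0.69442.
Central angle c = 2·arcsin(√a) = 1.97017 rad.
Distance = R·c = 17645 × 1.9702 ≈ 34764 km.

34764 km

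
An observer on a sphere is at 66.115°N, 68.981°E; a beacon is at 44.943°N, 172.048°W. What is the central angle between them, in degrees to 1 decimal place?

Let φ₁ = 1.1539 rad, φ₂ = 0.7844 rad, and Δλ = 2.0764 rad.
cos c = sin φ₁ sin φ₂ + cos φ₁ cos φ₂ cos Δλ = (0.9144)(0.7064) + (0.4049)(0.7078)(-0.4844) = 0.50709,
so c = arccos(0.50709) = 1.03899 rad.
So the angular separation is 59.5°.

59.5°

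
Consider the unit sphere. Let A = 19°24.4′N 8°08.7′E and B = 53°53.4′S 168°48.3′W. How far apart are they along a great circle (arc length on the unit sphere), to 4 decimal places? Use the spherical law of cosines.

With latitudes φ₁ = 19.407°, φ₂ = -53.890° and longitude difference Δλ = -176.950°:
cos c = sin φ₁ sin φ₂ + cos φ₁ cos φ₂ cos Δλ = (0.3323)(-0.8079) + (0.9432)(0.5893)(-0.9986) = -0.82350,
so c = arccos(-0.82350) = 2.53836 rad.
On the unit sphere the arc length equals the central angle: 2.5384.

2.5384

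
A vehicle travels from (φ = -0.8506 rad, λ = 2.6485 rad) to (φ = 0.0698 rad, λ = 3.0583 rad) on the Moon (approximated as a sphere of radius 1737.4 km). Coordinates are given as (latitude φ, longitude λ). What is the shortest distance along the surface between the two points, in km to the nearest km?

In radians: φ₁ = -0.8506, φ₂ = 0.0698, Δλ = 23.480° = 0.4098 rad.
cos c = sin φ₁ sin φ₂ + cos φ₁ cos φ₂ cos Δλ = (-0.7517)(0.0697) + (0.6595)(0.9976)(0.9172) = 0.55103,
so c = arccos(0.55103) = 0.98720 rad.
Distance = R·c = 1737.4 × 0.9872 ≈ 1715 km.

1715 km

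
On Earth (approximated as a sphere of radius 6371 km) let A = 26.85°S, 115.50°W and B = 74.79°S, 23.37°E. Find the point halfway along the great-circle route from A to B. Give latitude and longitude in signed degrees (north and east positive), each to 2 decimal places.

-63.20°, -101.55°

The central angle between A and B is δ = 1.3083 rad.
With f = 0.5, the slerp weights are sin((1−f)δ)/sin δ = 0.6301 and sin(fδ)/sin δ = 0.6301.
Weighted sum of the unit vectors: (0.6301)·(-0.3841,-0.8053,-0.4517) + (0.6301)·(0.2408,0.1041,-0.9650) = (-0.0903, -0.4418, -0.8926).
Converting back: φ = atan2(z, √(x²+y²)) = -63.20°, λ = atan2(y, x) = -101.55°.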